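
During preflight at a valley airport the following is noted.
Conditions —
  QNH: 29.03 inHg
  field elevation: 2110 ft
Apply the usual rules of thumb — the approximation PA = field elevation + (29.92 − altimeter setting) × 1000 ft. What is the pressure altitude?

3000 ft

Pressure correction = (29.92 − 29.03) × 1000 = +890 ft.
Pressure altitude = 2110 + (+890) = 3000 ft.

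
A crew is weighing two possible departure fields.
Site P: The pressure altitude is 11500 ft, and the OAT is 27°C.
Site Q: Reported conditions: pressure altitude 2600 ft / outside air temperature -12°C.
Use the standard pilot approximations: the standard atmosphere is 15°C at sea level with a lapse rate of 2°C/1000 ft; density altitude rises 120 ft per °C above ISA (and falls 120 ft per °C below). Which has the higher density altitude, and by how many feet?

Site P by 15716 ft

Site P: ISA temp = -8°C, deviation +35°C, DA = 11500 + 120 × 35 = 15700 ft.
Site Q: ISA temp = 9.8°C, deviation -21.8°C, DA = 2600 + 120 × (-21.8) = -16 ft.
Site P is higher by 15700 − (-16) = 15716 ft.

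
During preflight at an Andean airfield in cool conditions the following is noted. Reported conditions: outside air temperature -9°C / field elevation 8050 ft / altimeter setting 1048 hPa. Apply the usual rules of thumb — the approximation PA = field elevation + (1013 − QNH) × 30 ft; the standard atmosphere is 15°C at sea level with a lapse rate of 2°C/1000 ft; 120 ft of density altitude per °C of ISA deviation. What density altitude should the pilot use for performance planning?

5800 ft

Pressure altitude = 8050 + (1013 − 1048) × 30 = 8050 + (-1050) = 7000 ft.
ISA temperature at 7000 ft = 15 − 2 × (7000/1000) = 1°C.
ISA deviation = -9 − 1 = -10°C.
Density altitude = 7000 + 120 × (-10) = 5800 ft.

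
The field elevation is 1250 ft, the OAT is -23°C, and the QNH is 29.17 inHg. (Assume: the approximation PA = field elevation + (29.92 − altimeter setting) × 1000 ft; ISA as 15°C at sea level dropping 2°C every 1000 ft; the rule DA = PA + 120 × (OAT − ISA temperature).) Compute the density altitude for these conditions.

-2080 ft

Pressure altitude = 1250 + (29.92 − 29.17) × 1000 = 1250 + (+750) = 2000 ft.
ISA temperature at 2000 ft = 15 − 2 × (2000/1000) = 11°C.
ISA deviation = -23 − 11 = -34°C.
Density altitude = 2000 + 120 × (-34) = -2080 ft.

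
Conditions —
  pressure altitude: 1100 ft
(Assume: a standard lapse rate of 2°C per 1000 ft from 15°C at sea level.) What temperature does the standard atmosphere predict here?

ISA temperature = 15 − 2 × (1100/1000) = 15 − 2.2 = 12.8°C.

12.8°C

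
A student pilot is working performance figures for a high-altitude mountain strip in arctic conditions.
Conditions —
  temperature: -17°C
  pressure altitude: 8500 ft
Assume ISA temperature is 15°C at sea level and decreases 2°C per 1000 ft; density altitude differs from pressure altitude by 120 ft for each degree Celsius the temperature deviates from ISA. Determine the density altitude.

ISA temperature at 8500 ft = 15 − 2 × (8500/1000) = -2°C.
ISA deviation = -17 − (-2) = -15°C.
Density altitude = 8500 + 120 × (-15) = 8500 + (-1800) = 6700 ft.

6700 ft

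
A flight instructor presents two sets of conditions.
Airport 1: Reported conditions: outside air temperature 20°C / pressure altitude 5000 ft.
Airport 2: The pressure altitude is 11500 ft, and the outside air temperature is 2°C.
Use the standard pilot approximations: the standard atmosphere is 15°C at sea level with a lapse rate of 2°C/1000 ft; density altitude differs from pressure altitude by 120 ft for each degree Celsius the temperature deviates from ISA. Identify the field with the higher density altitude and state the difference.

Airport 1: ISA temp = 5°C, deviation +15°C, DA = 5000 + 120 × 15 = 6800 ft.
Airport 2: ISA temp = -8°C, deviation +10°C, DA = 11500 + 120 × 10 = 12700 ft.
Airport 2 is higher by 12700 − 6800 = 5900 ft.

Airport 2 by 5900 ft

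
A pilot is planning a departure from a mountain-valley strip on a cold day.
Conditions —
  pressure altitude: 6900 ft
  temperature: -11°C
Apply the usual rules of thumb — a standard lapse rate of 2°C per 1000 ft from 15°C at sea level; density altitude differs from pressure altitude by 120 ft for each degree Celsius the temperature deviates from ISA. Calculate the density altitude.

ISA temperature at 6900 ft = 15 − 2 × (6900/1000) = 1.2°C.
ISA deviation = -11 − 1.2 = -12.2°C.
Density altitude = 6900 + 120 × (-12.2) = 6900 + (-1464) = 5436 ft.

5436 ft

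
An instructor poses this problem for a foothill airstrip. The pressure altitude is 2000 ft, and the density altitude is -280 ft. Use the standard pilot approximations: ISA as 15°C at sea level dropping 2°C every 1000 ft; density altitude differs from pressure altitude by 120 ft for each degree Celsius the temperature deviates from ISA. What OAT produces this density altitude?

Density altitude − pressure altitude = -280 − 2000 = -2280 ft.
At 120 ft/°C that is an ISA deviation of -2280/120 = -19°C.
ISA temperature at 2000 ft = 15 − 2 × (2000/1000) = 11°C.
OAT = ISA + deviation = 11 + (-19) = -8°C.

-8°C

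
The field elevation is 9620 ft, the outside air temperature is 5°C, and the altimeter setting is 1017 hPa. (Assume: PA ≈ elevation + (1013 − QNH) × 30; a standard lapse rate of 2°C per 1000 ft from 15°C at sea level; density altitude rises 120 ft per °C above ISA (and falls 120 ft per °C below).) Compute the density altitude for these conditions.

Pressure altitude = 9620 + (1013 − 1017) × 30 = 9620 + (-120) = 9500 ft.
ISA temperature at 9500 ft = 15 − 2 × (9500/1000) = -4°C.
ISA deviation = 5 − (-4) = +9°C.
Density altitude = 9500 + 120 × (9) = 10580 ft.

10580 ft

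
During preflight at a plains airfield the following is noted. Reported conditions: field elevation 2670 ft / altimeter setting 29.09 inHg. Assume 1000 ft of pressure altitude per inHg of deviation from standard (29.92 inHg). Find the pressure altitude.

Pressure correction = (29.92 − 29.09) × 1000 = +830 ft.
Pressure altitude = 2670 + (+830) = 3500 ft.

3500 ft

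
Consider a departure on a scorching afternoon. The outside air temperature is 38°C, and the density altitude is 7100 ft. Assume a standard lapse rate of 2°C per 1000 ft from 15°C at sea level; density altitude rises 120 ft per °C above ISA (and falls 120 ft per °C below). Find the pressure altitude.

3500 ft

DA = PA + 120 × (OAT − (15 − 2·PA/1000)) = PA + 120·OAT − 1800 + 0.24·PA = 1.24·PA + 120·OAT − 1800.
So 1.24·PA = 7100 − 120 × 38 + 1800 = 4340.
PA = 4340 / 1.24 = 3500 ft.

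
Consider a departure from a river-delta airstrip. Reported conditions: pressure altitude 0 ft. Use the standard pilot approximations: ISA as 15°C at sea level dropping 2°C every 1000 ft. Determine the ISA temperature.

ISA temperature = 15 − 2 × (0/1000) = 15 − 0 = 15°C.

15°C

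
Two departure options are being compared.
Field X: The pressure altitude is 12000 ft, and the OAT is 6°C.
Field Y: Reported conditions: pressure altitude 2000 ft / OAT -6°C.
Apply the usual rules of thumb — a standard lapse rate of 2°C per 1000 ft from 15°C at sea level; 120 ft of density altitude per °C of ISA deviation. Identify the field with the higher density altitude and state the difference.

Field X: ISA temp = -9°C, deviation +15°C, DA = 12000 + 120 × 15 = 13800 ft.
Field Y: ISA temp = 11°C, deviation -17°C, DA = 2000 + 120 × (-17) = -40 ft.
Field X is higher by 13800 − (-40) = 13840 ft.

Field X by 13840 ft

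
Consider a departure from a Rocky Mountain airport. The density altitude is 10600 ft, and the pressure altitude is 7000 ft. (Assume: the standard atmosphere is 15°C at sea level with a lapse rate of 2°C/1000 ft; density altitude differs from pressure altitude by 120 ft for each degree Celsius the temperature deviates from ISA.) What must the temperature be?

Density altitude − pressure altitude = 10600 − 7000 = +3600 ft.
At 120 ft/°C that is an ISA deviation of 3600/120 = +30°C.
ISA temperature at 7000 ft = 15 − 2 × (7000/1000) = 1°C.
OAT = ISA + deviation = 1 + (+30) = 31°C.

31°C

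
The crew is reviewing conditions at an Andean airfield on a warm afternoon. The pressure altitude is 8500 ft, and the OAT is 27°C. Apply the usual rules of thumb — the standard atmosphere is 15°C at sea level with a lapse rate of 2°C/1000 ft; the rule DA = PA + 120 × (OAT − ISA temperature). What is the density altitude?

11980 ft

ISA temperature at 8500 ft = 15 − 2 × (8500/1000) = -2°C.
ISA deviation = 27 − (-2) = +29°C.
Density altitude = 8500 + 120 × (29) = 8500 + (+3480) = 11980 ft.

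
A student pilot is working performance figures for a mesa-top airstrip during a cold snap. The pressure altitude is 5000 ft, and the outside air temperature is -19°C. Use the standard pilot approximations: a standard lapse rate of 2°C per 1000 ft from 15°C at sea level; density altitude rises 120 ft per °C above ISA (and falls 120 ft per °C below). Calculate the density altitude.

ISA temperature at 5000 ft = 15 − 2 × (5000/1000) = 5°C.
ISA deviation = -19 − 5 = -24°C.
Density altitude = 5000 + 120 × (-24) = 5000 + (-2880) = 2120 ft.

2120 ft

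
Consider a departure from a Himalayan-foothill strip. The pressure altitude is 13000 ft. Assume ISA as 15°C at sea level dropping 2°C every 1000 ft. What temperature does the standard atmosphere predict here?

-11°C

ISA temperature = 15 − 2 × (13000/1000) = 15 − 26 = -11°C.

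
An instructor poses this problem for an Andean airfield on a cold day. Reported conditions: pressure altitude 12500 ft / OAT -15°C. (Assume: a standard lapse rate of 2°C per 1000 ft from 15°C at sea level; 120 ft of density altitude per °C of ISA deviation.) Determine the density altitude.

ISA temperature at 12500 ft = 15 − 2 × (12500/1000) = -10°C.
ISA deviation = -15 − (-10) = -5°C.
Density altitude = 12500 + 120 × (-5) = 12500 + (-600) = 11900 ft.

11900 ft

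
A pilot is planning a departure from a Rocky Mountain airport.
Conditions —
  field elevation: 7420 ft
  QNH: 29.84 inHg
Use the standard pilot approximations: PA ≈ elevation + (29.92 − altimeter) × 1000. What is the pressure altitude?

7500 ft

Pressure correction = (29.92 − 29.84) × 1000 = +80 ft.
Pressure altitude = 7420 + (+80) = 7500 ft.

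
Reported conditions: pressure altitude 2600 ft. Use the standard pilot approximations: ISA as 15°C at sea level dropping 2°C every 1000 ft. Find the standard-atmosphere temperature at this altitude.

ISA temperature = 15 − 2 × (2600/1000) = 15 − 5.2 = 9.8°C.

9.8°C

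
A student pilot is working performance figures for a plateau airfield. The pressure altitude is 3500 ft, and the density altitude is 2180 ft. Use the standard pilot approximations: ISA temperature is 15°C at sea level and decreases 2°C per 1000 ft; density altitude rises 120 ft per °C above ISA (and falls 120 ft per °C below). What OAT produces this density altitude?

-3°C

Density altitude − pressure altitude = 2180 − 3500 = -1320 ft.
At 120 ft/°C that is an ISA deviation of -1320/120 = -11°C.
ISA temperature at 3500 ft = 15 − 2 × (3500/1000) = 8°C.
OAT = ISA + deviation = 8 + (-11) = -3°C.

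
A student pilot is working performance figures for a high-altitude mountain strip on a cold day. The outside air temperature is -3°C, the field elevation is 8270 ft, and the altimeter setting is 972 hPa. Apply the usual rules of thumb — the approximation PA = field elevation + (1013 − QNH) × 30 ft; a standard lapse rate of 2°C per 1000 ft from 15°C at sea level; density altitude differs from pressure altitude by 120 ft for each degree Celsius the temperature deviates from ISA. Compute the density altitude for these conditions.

Pressure altitude = 8270 + (1013 − 972) × 30 = 8270 + (+1230) = 9500 ft.
ISA temperature at 9500 ft = 15 − 2 × (9500/1000) = -4°C.
ISA deviation = -3 − (-4) = +1°C.
Density altitude = 9500 + 120 × (1) = 9620 ft.

9620 ft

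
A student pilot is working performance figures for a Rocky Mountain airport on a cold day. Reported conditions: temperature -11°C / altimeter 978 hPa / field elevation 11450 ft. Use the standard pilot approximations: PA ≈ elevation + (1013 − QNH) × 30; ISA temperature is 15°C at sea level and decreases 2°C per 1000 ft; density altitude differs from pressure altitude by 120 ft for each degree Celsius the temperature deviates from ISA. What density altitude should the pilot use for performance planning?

12380 ft

Pressure altitude = 11450 + (1013 − 978) × 30 = 11450 + (+1050) = 12500 ft.
ISA temperature at 12500 ft = 15 − 2 × (12500/1000) = -10°C.
ISA deviation = -11 − (-10) = -1°C.
Density altitude = 12500 + 120 × (-1) = 12380 ft.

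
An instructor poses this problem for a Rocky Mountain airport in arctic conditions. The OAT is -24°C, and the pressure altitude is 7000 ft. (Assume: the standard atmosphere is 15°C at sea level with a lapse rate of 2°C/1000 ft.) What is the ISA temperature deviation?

ISA-25°C

ISA temperature at 7000 ft = 15 − 2 × (7000/1000) = 1°C.
Deviation = OAT − ISA = -24 − 1 = -25°C.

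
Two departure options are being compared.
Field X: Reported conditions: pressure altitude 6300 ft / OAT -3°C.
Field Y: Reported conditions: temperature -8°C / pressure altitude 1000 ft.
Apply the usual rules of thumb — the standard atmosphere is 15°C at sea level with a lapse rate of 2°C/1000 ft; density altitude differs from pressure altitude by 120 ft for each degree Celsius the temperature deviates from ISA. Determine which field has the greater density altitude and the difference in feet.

Field X: ISA temp = 2.4°C, deviation -5.4°C, DA = 6300 + 120 × (-5.4) = 5652 ft.
Field Y: ISA temp = 13°C, deviation -21°C, DA = 1000 + 120 × (-21) = -1520 ft.
Field X is higher by 5652 − (-1520) = 7172 ft.

Field X by 7172 ft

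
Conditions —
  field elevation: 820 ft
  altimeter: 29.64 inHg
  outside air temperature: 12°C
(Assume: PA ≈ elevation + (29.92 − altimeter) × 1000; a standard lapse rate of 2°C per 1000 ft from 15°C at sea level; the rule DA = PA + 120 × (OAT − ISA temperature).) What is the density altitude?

1004 ft

Pressure altitude = 820 + (29.92 − 29.64) × 1000 = 820 + (+280) = 1100 ft.
ISA temperature at 1100 ft = 15 − 2 × (1100/1000) = 12.8°C.
ISA deviation = 12 − 12.8 = -0.8°C.
Density altitude = 1100 + 120 × (-0.8) = 1004 ft.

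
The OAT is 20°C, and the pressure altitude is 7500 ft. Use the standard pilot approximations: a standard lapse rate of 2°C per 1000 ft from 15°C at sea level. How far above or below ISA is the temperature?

ISA+20°C

ISA temperature at 7500 ft = 15 − 2 × (7500/1000) = 0°C.
Deviation = OAT − ISA = 20 − 0 = +20°C.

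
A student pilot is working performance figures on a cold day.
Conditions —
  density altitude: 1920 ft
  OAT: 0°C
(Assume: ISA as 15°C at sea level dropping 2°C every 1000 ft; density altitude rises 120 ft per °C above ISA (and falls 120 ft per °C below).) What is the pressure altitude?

3000 ft

DA = PA + 120 × (OAT − (15 − 2·PA/1000)) = PA + 120·OAT − 1800 + 0.24·PA = 1.24·PA + 120·OAT − 1800.
So 1.24·PA = 1920 − 120 × 0 + 1800 = 3720.
PA = 3720 / 1.24 = 3000 ft.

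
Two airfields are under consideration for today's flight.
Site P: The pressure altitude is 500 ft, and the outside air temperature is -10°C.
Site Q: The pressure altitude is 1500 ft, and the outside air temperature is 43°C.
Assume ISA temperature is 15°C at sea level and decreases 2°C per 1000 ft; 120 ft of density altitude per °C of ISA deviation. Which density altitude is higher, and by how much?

Site P: ISA temp = 14°C, deviation -24°C, DA = 500 + 120 × (-24) = -2380 ft.
Site Q: ISA temp = 12°C, deviation +31°C, DA = 1500 + 120 × 31 = 5220 ft.
Site Q is higher by 5220 − (-2380) = 7600 ft.

Site Q by 7600 ft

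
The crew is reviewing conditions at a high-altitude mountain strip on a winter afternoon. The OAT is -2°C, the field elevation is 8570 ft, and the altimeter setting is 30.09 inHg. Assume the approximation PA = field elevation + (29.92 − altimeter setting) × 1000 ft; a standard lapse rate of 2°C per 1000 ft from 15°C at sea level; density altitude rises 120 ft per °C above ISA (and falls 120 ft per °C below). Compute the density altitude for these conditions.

8376 ft

Pressure altitude = 8570 + (29.92 − 30.09) × 1000 = 8570 + (-170) = 8400 ft.
ISA temperature at 8400 ft = 15 − 2 × (8400/1000) = -1.8°C.
ISA deviation = -2 − (-1.8) = -0.2°C.
Density altitude = 8400 + 120 × (-0.2) = 8376 ft.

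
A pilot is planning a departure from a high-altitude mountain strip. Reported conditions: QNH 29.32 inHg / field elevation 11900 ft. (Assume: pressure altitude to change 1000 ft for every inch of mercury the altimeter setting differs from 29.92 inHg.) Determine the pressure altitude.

Pressure correction = (29.92 − 29.32) × 1000 = +600 ft.
Pressure altitude = 11900 + (+600) = 12500 ft.

12500 ft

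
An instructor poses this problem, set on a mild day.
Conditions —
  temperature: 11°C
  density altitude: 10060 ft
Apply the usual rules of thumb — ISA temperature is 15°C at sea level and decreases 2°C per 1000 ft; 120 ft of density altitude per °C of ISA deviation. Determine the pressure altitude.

8500 ft

DA = PA + 120 × (OAT − (15 − 2·PA/1000)) = PA + 120·OAT − 1800 + 0.24·PA = 1.24·PA + 120·OAT − 1800.
So 1.24·PA = 10060 − 120 × 11 + 1800 = 10540.
PA = 10540 / 1.24 = 8500 ft.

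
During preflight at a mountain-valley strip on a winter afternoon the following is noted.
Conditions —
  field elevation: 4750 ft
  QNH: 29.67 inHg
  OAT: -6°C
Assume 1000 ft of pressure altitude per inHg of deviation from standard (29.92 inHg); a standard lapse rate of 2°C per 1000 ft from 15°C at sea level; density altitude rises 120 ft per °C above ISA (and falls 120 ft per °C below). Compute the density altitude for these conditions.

Pressure altitude = 4750 + (29.92 − 29.67) × 1000 = 4750 + (+250) = 5000 ft.
ISA temperature at 5000 ft = 15 − 2 × (5000/1000) = 5°C.
ISA deviation = -6 − 5 = -11°C.
Density altitude = 5000 + 120 × (-11) = 3680 ft.

3680 ft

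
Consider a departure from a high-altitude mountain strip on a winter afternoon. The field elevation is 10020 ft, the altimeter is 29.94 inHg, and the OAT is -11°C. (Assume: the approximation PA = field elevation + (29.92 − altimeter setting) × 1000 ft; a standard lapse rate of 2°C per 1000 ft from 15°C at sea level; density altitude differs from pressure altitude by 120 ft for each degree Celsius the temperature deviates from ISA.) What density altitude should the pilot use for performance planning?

9280 ft

Pressure altitude = 10020 + (29.92 − 29.94) × 1000 = 10020 + (-20) = 10000 ft.
ISA temperature at 10000 ft = 15 − 2 × (10000/1000) = -5°C.
ISA deviation = -11 − (-5) = -6°C.
Density altitude = 10000 + 120 × (-6) = 9280 ft.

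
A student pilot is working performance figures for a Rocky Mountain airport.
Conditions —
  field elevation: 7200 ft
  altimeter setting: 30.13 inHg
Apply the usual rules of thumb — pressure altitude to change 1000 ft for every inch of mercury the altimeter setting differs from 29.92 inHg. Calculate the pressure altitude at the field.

Pressure correction = (29.92 − 30.13) × 1000 = -210 ft.
Pressure altitude = 7200 + (-210) = 6990 ft.

6990 ft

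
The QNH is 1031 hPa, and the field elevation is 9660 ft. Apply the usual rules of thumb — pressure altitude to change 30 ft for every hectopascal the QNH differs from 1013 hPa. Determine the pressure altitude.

9120 ft

Pressure correction = (1013 − 1031) × 30 = -540 ft.
Pressure altitude = 9660 + (-540) = 9120 ft.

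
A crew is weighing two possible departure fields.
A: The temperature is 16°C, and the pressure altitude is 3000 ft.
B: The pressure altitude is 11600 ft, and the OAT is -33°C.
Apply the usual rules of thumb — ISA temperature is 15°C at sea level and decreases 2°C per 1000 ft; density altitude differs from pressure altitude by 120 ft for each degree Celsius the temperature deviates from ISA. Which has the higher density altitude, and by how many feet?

A: ISA temp = 9°C, deviation +7°C, DA = 3000 + 120 × 7 = 3840 ft.
B: ISA temp = -8.2°C, deviation -24.8°C, DA = 11600 + 120 × (-24.8) = 8624 ft.
B is higher by 8624 − 3840 = 4784 ft.

B by 4784 ft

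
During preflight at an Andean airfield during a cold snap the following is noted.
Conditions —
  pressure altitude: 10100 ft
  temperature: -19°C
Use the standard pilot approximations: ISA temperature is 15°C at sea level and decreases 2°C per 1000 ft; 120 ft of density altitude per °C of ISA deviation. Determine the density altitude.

8444 ft

ISA temperature at 10100 ft = 15 − 2 × (10100/1000) = -5.2°C.
ISA deviation = -19 − (-5.2) = -13.8°C.
Density altitude = 10100 + 120 × (-13.8) = 10100 + (-1656) = 8444 ft.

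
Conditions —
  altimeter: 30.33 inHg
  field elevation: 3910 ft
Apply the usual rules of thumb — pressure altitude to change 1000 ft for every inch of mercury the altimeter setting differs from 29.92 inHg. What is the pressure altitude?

3500 ft

Pressure correction = (29.92 − 30.33) × 1000 = -410 ft.
Pressure altitude = 3910 + (-410) = 3500 ft.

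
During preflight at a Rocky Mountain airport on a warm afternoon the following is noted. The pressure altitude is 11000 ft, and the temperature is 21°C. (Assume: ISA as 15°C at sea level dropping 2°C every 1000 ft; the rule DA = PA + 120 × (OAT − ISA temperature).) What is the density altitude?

ISA temperature at 11000 ft = 15 − 2 × (11000/1000) = -7°C.
ISA deviation = 21 − (-7) = +28°C.
Density altitude = 11000 + 120 × (28) = 11000 + (+3360) = 14360 ft.

14360 ft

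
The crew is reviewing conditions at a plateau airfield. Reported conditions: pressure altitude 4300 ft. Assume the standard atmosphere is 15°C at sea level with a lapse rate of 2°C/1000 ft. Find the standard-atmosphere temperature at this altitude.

ISA temperature = 15 − 2 × (4300/1000) = 15 − 8.6 = 6.4°C.

6.4°C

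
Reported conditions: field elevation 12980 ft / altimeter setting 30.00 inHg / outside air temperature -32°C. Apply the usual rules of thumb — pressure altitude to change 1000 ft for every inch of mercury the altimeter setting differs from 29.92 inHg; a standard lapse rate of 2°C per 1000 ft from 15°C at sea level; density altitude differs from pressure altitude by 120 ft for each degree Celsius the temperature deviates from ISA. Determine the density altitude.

10356 ft

Pressure altitude = 12980 + (29.92 − 30.00) × 1000 = 12980 + (-80) = 12900 ft.
ISA temperature at 12900 ft = 15 − 2 × (12900/1000) = -10.8°C.
ISA deviation = -32 − (-10.8) = -21.2°C.
Density altitude = 12900 + 120 × (-21.2) = 10356 ft.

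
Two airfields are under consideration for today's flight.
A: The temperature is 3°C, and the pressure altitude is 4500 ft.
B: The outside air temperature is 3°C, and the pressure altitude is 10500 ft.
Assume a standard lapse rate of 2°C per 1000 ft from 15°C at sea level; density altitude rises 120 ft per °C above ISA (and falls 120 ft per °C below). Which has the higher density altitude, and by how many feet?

A: ISA temp = 6°C, deviation -3°C, DA = 4500 + 120 × (-3) = 4140 ft.
B: ISA temp = -6°C, deviation +9°C, DA = 10500 + 120 × 9 = 11580 ft.
B is higher by 11580 − 4140 = 7440 ft.

B by 7440 ft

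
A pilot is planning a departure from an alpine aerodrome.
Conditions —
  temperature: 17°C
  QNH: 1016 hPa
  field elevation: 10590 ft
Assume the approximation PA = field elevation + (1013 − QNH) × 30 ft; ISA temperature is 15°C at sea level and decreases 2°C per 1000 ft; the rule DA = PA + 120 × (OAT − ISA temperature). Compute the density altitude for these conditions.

13260 ft

Pressure altitude = 10590 + (1013 − 1016) × 30 = 10590 + (-90) = 10500 ft.
ISA temperature at 10500 ft = 15 − 2 × (10500/1000) = -6°C.
ISA deviation = 17 − (-6) = +23°C.
Density altitude = 10500 + 120 × (23) = 13260 ft.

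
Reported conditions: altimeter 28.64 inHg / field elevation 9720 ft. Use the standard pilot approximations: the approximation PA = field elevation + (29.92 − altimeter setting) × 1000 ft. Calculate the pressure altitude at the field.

11000 ft

Pressure correction = (29.92 − 28.64) × 1000 = +1280 ft.
Pressure altitude = 9720 + (+1280) = 11000 ft.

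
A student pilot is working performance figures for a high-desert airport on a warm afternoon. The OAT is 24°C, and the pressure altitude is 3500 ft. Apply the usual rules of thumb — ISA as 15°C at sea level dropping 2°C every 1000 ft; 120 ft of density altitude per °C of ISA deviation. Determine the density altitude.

5420 ft

ISA temperature at 3500 ft = 15 − 2 × (3500/1000) = 8°C.
ISA deviation = 24 − 8 = +16°C.
Density altitude = 3500 + 120 × (16) = 3500 + (+1920) = 5420 ft.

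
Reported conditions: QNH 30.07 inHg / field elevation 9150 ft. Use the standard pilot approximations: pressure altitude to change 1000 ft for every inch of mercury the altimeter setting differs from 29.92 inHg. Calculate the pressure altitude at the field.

9000 ft

Pressure correction = (29.92 − 30.07) × 1000 = -150 ft.
Pressure altitude = 9150 + (-150) = 9000 ft.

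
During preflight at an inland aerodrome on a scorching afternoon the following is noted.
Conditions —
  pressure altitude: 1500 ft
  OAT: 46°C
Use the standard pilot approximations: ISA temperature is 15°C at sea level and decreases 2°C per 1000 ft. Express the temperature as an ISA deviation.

ISA+34°C

ISA temperature at 1500 ft = 15 − 2 × (1500/1000) = 12°C.
Deviation = OAT − ISA = 46 − 12 = +34°C.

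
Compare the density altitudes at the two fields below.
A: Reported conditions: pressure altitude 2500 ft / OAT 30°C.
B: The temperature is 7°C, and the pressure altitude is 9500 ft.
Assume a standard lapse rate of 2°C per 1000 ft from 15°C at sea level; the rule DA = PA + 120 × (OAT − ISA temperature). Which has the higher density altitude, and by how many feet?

A: ISA temp = 10°C, deviation +20°C, DA = 2500 + 120 × 20 = 4900 ft.
B: ISA temp = -4°C, deviation +11°C, DA = 9500 + 120 × 11 = 10820 ft.
B is higher by 10820 − 4900 = 5920 ft.

B by 5920 ft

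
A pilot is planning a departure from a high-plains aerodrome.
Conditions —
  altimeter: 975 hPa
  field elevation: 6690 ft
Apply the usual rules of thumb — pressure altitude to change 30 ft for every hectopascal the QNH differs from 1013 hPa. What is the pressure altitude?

7830 ft

Pressure correction = (1013 − 975) × 30 = +1140 ft.
Pressure altitude = 6690 + (+1140) = 7830 ft.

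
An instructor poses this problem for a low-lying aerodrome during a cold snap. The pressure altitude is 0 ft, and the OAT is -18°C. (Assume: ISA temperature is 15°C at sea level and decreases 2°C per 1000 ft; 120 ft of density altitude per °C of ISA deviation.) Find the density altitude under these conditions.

ISA temperature at 0 ft = 15 − 2 × (0/1000) = 15°C.
ISA deviation = -18 − 15 = -33°C.
Density altitude = 0 + 120 × (-33) = 0 + (-3960) = -3960 ft.

-3960 ft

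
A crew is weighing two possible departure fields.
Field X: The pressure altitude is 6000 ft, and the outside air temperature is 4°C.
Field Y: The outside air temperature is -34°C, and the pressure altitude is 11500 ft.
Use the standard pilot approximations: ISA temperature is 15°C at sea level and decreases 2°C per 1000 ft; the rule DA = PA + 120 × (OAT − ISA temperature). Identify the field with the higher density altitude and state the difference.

Field Y by 2260 ft

Field X: ISA temp = 3°C, deviation +1°C, DA = 6000 + 120 × 1 = 6120 ft.
Field Y: ISA temp = -8°C, deviation -26°C, DA = 11500 + 120 × (-26) = 8380 ft.
Field Y is higher by 8380 − 6120 = 2260 ft.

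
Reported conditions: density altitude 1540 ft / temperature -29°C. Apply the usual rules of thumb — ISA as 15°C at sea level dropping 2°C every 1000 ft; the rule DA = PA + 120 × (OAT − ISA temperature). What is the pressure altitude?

5500 ft

DA = PA + 120 × (OAT − (15 − 2·PA/1000)) = PA + 120·OAT − 1800 + 0.24·PA = 1.24·PA + 120·OAT − 1800.
So 1.24·PA = 1540 − 120 × (-29) + 1800 = 6820.
PA = 6820 / 1.24 = 5500 ft.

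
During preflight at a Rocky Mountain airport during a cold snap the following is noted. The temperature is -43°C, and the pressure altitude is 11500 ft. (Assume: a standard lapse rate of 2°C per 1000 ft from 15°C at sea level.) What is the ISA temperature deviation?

ISA temperature at 11500 ft = 15 − 2 × (11500/1000) = -8°C.
Deviation = OAT − ISA = -43 − (-8) = -35°C.

ISA-35°C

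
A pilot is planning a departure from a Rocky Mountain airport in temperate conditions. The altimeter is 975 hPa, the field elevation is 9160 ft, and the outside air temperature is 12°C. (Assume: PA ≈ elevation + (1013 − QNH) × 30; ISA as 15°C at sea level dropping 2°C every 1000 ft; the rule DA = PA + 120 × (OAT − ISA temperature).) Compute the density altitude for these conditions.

12412 ft

Pressure altitude = 9160 + (1013 − 975) × 30 = 9160 + (+1140) = 10300 ft.
ISA temperature at 10300 ft = 15 − 2 × (10300/1000) = -5.6°C.
ISA deviation = 12 − (-5.6) = +17.6°C.
Density altitude = 10300 + 120 × (17.6) = 12412 ft.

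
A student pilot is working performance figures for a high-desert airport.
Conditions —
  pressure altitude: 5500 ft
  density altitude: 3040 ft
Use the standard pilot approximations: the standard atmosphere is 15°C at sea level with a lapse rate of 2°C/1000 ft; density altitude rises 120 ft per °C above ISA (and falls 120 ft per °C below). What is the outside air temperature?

Density altitude − pressure altitude = 3040 − 5500 = -2460 ft.
At 120 ft/°C that is an ISA deviation of -2460/120 = -20.5°C.
ISA temperature at 5500 ft = 15 − 2 × (5500/1000) = 4°C.
OAT = ISA + deviation = 4 + (-20.5) = -16.5°C.

-16.5°C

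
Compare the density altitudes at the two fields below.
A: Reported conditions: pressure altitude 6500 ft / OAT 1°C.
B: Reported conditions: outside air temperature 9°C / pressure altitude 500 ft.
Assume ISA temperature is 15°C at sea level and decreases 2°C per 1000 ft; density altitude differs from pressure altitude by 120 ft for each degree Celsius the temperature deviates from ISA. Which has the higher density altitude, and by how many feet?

A by 6480 ft

A: ISA temp = 2°C, deviation -1°C, DA = 6500 + 120 × (-1) = 6380 ft.
B: ISA temp = 14°C, deviation -5°C, DA = 500 + 120 × (-5) = -100 ft.
A is higher by 6380 − (-100) = 6480 ft.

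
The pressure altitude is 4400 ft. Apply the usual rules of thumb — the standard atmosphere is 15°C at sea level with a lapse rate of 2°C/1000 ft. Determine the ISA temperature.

ISA temperature = 15 − 2 × (4400/1000) = 15 − 8.8 = 6.2°C.

6.2°C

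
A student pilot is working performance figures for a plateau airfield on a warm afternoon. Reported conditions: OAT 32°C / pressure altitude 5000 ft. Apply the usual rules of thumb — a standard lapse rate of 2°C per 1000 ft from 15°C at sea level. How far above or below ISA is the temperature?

ISA temperature at 5000 ft = 15 − 2 × (5000/1000) = 5°C.
Deviation = OAT − ISA = 32 − 5 = +27°C.

ISA+27°C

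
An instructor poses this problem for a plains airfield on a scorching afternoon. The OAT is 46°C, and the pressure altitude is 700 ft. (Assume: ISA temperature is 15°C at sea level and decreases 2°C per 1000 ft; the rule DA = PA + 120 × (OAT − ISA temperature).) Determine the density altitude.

4588 ft

ISA temperature at 700 ft = 15 − 2 × (700/1000) = 13.6°C.
ISA deviation = 46 − 13.6 = +32.4°C.
Density altitude = 700 + 120 × (32.4) = 700 + (+3888) = 4588 ft.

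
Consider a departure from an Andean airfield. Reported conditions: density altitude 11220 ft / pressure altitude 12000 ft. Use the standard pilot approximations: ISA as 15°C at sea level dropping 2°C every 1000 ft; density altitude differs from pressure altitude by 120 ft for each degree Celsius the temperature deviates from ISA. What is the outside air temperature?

-15.5°C

Density altitude − pressure altitude = 11220 − 12000 = -780 ft.
At 120 ft/°C that is an ISA deviation of -780/120 = -6.5°C.
ISA temperature at 12000 ft = 15 − 2 × (12000/1000) = -9°C.
OAT = ISA + deviation = -9 + (-6.5) = -15.5°C.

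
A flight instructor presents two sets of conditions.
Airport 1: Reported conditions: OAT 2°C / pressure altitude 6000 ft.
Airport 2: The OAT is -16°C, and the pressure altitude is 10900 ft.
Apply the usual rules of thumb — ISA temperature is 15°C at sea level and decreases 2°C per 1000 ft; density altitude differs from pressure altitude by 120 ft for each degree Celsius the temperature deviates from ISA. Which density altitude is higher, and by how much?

Airport 1: ISA temp = 3°C, deviation -1°C, DA = 6000 + 120 × (-1) = 5880 ft.
Airport 2: ISA temp = -6.8°C, deviation -9.2°C, DA = 10900 + 120 × (-9.2) = 9796 ft.
Airport 2 is higher by 9796 − 5880 = 3916 ft.

Airport 2 by 3916 ft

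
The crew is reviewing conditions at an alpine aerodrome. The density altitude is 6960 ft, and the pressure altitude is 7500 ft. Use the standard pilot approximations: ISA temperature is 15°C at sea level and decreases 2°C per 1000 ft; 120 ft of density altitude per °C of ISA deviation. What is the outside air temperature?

-4.5°C

Density altitude − pressure altitude = 6960 − 7500 = -540 ft.
At 120 ft/°C that is an ISA deviation of -540/120 = -4.5°C.
ISA temperature at 7500 ft = 15 − 2 × (7500/1000) = 0°C.
OAT = ISA + deviation = 0 + (-4.5) = -4.5°C.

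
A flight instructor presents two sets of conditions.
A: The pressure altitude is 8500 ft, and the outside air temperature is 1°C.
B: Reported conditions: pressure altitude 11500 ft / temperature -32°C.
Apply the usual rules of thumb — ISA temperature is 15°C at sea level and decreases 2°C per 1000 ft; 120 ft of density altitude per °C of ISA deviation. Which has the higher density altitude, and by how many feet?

A by 240 ft

A: ISA temp = -2°C, deviation +3°C, DA = 8500 + 120 × 3 = 8860 ft.
B: ISA temp = -8°C, deviation -24°C, DA = 11500 + 120 × (-24) = 8620 ft.
A is higher by 8860 − 8620 = 240 ft.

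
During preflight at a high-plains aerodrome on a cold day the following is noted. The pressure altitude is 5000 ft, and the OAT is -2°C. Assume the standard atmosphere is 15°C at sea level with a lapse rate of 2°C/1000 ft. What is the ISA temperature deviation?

ISA-7°C

ISA temperature at 5000 ft = 15 − 2 × (5000/1000) = 5°C.
Deviation = OAT − ISA = -2 − 5 = -7°C.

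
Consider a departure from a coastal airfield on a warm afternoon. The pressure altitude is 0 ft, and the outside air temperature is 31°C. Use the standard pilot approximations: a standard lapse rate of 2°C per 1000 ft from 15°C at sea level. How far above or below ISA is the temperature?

ISA+16°C

ISA temperature at 0 ft = 15 − 2 × (0/1000) = 15°C.
Deviation = OAT − ISA = 31 − 15 = +16°C.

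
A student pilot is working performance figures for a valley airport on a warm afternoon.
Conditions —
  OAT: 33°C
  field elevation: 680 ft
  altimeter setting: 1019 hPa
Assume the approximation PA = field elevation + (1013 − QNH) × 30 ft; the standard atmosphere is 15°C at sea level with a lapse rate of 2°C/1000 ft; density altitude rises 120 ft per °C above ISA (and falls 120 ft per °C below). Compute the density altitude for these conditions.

Pressure altitude = 680 + (1013 − 1019) × 30 = 680 + (-180) = 500 ft.
ISA temperature at 500 ft = 15 − 2 × (500/1000) = 14°C.
ISA deviation = 33 − 14 = +19°C.
Density altitude = 500 + 120 × (19) = 2780 ft.

2780 ft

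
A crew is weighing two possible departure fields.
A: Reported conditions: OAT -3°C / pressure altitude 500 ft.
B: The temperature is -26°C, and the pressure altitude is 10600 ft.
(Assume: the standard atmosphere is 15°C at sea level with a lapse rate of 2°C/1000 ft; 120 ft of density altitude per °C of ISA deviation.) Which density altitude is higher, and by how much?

B by 9764 ft

A: ISA temp = 14°C, deviation -17°C, DA = 500 + 120 × (-17) = -1540 ft.
B: ISA temp = -6.2°C, deviation -19.8°C, DA = 10600 + 120 × (-19.8) = 8224 ft.
B is higher by 8224 − (-1540) = 9764 ft.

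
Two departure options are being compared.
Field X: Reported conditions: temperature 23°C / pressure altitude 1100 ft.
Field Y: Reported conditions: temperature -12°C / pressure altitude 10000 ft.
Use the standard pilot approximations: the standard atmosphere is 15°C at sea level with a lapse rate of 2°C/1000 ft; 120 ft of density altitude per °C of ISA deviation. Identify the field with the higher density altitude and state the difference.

Field Y by 6836 ft

Field X: ISA temp = 12.8°C, deviation +10.2°C, DA = 1100 + 120 × 10.2 = 2324 ft.
Field Y: ISA temp = -5°C, deviation -7°C, DA = 10000 + 120 × (-7) = 9160 ft.
Field Y is higher by 9160 − 2324 = 6836 ft.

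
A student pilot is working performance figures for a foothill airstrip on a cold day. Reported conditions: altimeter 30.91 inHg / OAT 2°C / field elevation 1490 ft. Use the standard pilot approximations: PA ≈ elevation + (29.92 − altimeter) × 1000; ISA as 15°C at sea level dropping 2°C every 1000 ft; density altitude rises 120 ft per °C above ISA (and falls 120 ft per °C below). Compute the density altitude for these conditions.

-940 ft

Pressure altitude = 1490 + (29.92 − 30.91) × 1000 = 1490 + (-990) = 500 ft.
ISA temperature at 500 ft = 15 − 2 × (500/1000) = 14°C.
ISA deviation = 2 − 14 = -12°C.
Density altitude = 500 + 120 × (-12) = -940 ft.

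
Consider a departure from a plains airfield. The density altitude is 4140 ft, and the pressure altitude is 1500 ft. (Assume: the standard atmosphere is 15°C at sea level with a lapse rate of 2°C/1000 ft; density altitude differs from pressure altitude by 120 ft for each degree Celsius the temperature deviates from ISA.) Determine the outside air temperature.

34°C

Density altitude − pressure altitude = 4140 − 1500 = +2640 ft.
At 120 ft/°C that is an ISA deviation of 2640/120 = +22°C.
ISA temperature at 1500 ft = 15 − 2 × (1500/1000) = 12°C.
OAT = ISA + deviation = 12 + (+22) = 34°C.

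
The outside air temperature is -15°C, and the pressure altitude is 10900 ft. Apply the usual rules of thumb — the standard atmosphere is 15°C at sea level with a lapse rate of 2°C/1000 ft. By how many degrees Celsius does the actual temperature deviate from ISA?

ISA temperature at 10900 ft = 15 − 2 × (10900/1000) = -6.8°C.
Deviation = OAT − ISA = -15 − (-6.8) = -8.2°C.

ISA-8.2°C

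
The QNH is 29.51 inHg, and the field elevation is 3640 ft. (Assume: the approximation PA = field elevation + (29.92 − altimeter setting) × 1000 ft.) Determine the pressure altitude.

4050 ft

Pressure correction = (29.92 − 29.51) × 1000 = +410 ft.
Pressure altitude = 3640 + (+410) = 4050 ft.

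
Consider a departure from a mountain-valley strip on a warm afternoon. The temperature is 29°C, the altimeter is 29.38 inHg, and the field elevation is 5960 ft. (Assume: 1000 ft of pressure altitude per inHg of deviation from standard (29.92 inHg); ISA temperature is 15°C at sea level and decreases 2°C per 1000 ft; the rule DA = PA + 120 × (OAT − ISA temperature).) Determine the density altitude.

Pressure altitude = 5960 + (29.92 − 29.38) × 1000 = 5960 + (+540) = 6500 ft.
ISA temperature at 6500 ft = 15 − 2 × (6500/1000) = 2°C.
ISA deviation = 29 − 2 = +27°C.
Density altitude = 6500 + 120 × (27) = 9740 ft.

9740 ft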